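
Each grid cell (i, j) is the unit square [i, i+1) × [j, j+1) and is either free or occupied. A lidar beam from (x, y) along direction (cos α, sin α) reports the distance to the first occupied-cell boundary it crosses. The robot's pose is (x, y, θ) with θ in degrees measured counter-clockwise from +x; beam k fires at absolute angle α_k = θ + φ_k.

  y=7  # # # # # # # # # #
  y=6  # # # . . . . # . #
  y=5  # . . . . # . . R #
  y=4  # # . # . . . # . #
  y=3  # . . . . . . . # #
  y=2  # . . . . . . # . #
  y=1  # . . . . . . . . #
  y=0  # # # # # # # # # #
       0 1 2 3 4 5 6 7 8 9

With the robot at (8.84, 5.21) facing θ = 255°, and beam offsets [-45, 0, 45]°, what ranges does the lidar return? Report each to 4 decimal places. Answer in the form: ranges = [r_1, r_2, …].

ranges = [0.9699, 1.2527, 0.3200]

beam 1: φ=-45°, α=210°
  d=(-0.8660,-0.5000)  start (8,5)  tX=0.9699 tY=0.4200  stride 1/|dx|=1.1547 1/|dy|=2.0000
    cross y-line → (8,4), t=0.4200
    cross x-line → (7,4), t=0.9699 (wall)
  → r_1 = 0.9699
beam 2: φ=0°, α=255°
  d=(-0.2588,-0.9659)  start (8,5)  tX=3.2455 tY=0.2174  stride 1/|dx|=3.8637 1/|dy|=1.0353
    cross y-line → (8,4), t=0.2174
    cross y-line → (8,3), t=1.2527 (wall)
  → r_2 = 1.2527
beam 3: φ=45°, α=300°
  d=(0.5000,-0.8660)  start (8,5)  tX=0.3200 tY=0.2425  stride 1/|dx|=2.0000 1/|dy|=1.1547
    cross y-line → (8,4), t=0.2425
    cross x-line → (9,4), t=0.3200 (wall)
  → r_3 = 0.3200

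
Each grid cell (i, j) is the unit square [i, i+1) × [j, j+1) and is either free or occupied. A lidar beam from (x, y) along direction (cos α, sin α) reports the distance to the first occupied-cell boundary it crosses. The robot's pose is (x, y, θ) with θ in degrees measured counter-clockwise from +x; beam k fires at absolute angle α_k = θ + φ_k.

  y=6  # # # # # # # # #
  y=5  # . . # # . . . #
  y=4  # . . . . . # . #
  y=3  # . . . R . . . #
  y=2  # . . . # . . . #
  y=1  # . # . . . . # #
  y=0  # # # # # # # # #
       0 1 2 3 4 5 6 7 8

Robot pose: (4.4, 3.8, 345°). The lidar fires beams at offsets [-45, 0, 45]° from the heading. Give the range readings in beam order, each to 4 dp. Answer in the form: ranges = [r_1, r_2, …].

ranges = [0.9238, 3.7270, 1.8475]

beam 1: φ=-45°, α=300°
  dir = (cos 300°, sin 300°) = (0.5000, -0.8660); from cell (4,3)
  next x-line at t=1.2000, next y-line at t=0.9238; Δt_x=2.0000, Δt_y=1.1547
    y: enter (4,2) at t=0.9238 ← occupied
  → r_1 = 0.9238
beam 2: φ=0°, α=345°
  dir = (cos 345°, sin 345°) = (0.9659, -0.2588); from cell (4,3)
  next x-line at t=0.6212, next y-line at t=3.0910; Δt_x=1.0353, Δt_y=3.8637
    x: enter (5,3) at t=0.6212
    x: enter (6,3) at t=1.6564
    x: enter (7,3) at t=2.6917
    y: enter (7,2) at t=3.0910
    x: enter (8,2) at t=3.7270 ← occupied
  → r_2 = 3.7270
beam 3: φ=45°, α=30°
  dir = (cos 30°, sin 30°) = (0.8660, 0.5000); from cell (4,3)
  next x-line at t=0.6928, next y-line at t=0.4000; Δt_x=1.1547, Δt_y=2.0000
    y: enter (4,4) at t=0.4000
    x: enter (5,4) at t=0.6928
    x: enter (6,4) at t=1.8475 ← occupied
  → r_3 = 1.8475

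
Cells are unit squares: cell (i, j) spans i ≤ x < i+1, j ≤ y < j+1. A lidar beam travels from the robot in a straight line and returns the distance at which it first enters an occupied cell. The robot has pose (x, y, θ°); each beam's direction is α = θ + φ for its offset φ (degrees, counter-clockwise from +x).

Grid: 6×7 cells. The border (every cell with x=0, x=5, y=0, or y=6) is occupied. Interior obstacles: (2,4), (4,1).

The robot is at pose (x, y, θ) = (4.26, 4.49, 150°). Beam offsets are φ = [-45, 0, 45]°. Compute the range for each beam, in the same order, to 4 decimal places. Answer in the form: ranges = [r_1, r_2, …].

ranges = [1.5633, 3.0200, 1.3044]

beam 1: φ=-45°, α=105°
  cosα=-0.2588 sinα=0.9659 | (4,4) | tMaxX 1.0046 tMaxY 0.5280 | tΔX 3.8637 tΔY 1.0353
    t=0.5280 [y] (4,5)
    t=1.0046 [x] (3,5)
    t=1.5633 [y] (3,6) — stop
  → r_1 = 1.5633
beam 2: φ=0°, α=150°
  cosα=-0.8660 sinα=0.5000 | (4,4) | tMaxX 0.3002 tMaxY 1.0200 | tΔX 1.1547 tΔY 2.0000
    t=0.3002 [x] (3,4)
    t=1.0200 [y] (3,5)
    t=1.4549 [x] (2,5)
    t=2.6096 [x] (1,5)
    t=3.0200 [y] (1,6) — stop
  → r_2 = 3.0200
beam 3: φ=45°, α=195°
  cosα=-0.9659 sinα=-0.2588 | (4,4) | tMaxX 0.2692 tMaxY 1.8932 | tΔX 1.0353 tΔY 3.8637
    t=0.2692 [x] (3,4)
    t=1.3044 [x] (2,4) — stop
  → r_3 = 1.3044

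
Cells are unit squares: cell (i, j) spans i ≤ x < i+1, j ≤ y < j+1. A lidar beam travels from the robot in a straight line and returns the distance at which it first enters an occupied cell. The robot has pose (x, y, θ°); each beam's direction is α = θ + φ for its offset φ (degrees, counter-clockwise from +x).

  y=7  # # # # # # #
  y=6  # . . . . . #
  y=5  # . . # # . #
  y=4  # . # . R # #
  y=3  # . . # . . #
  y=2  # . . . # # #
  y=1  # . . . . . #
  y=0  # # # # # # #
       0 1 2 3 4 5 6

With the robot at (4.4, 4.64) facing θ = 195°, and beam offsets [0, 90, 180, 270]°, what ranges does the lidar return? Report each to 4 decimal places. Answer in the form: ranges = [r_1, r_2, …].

beam 1: φ=0°, α=195°
  dir = (cos 195°, sin 195°) = (-0.9659, -0.2588); from cell (4,4)
  next x-line at t=0.4141, next y-line at t=2.4728; Δt_x=1.0353, Δt_y=3.8637
    x: enter (3,4) at t=0.4141
    x: enter (2,4) at t=1.4494 ← occupied
  → r_1 = 1.4494
beam 2: φ=90°, α=285°
  dir = (cos 285°, sin 285°) = (0.2588, -0.9659); from cell (4,4)
  next x-line at t=2.3182, next y-line at t=0.6626; Δt_x=3.8637, Δt_y=1.0353
    y: enter (4,3) at t=0.6626
    y: enter (4,2) at t=1.6979 ← occupied
  → r_2 = 1.6979
beam 3: φ=180°, α=15°
  dir = (cos 15°, sin 15°) = (0.9659, 0.2588); from cell (4,4)
  next x-line at t=0.6212, next y-line at t=1.3909; Δt_x=1.0353, Δt_y=3.8637
    x: enter (5,4) at t=0.6212 ← occupied
  → r_3 = 0.6212
beam 4: φ=270°, α=105°
  dir = (cos 105°, sin 105°) = (-0.2588, 0.9659); from cell (4,4)
  next x-line at t=1.5455, next y-line at t=0.3727; Δt_x=3.8637, Δt_y=1.0353
    y: enter (4,5) at t=0.3727 ← occupied
  → r_4 = 0.3727

ranges = [1.4494, 1.6979, 0.6212, 0.3727]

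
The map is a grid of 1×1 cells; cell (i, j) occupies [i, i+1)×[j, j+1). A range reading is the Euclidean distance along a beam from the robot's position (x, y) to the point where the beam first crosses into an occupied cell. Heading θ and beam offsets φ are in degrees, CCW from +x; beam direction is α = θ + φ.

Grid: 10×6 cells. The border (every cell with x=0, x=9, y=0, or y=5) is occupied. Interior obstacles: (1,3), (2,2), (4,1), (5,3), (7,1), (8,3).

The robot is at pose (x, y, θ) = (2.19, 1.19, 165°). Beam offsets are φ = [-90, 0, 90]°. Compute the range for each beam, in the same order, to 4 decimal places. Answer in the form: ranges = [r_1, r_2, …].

ranges = [0.8386, 1.2320, 0.1967]

beam 1: φ=-90°, α=75°
  dir = (cos 75°, sin 75°) = (0.2588, 0.9659); from cell (2,1)
  next x-line at t=3.1296, next y-line at t=0.8386; Δt_x=3.8637, Δt_y=1.0353
    y: enter (2,2) at t=0.8386 ← occupied
  → r_1 = 0.8386
beam 2: φ=0°, α=165°
  dir = (cos 165°, sin 165°) = (-0.9659, 0.2588); from cell (2,1)
  next x-line at t=0.1967, next y-line at t=3.1296; Δt_x=1.0353, Δt_y=3.8637
    x: enter (1,1) at t=0.1967
    x: enter (0,1) at t=1.2320 ← occupied
  → r_2 = 1.2320
beam 3: φ=90°, α=255°
  dir = (cos 255°, sin 255°) = (-0.2588, -0.9659); from cell (2,1)
  next x-line at t=0.7341, next y-line at t=0.1967; Δt_x=3.8637, Δt_y=1.0353
    y: enter (2,0) at t=0.1967 ← occupied
  → r_3 = 0.1967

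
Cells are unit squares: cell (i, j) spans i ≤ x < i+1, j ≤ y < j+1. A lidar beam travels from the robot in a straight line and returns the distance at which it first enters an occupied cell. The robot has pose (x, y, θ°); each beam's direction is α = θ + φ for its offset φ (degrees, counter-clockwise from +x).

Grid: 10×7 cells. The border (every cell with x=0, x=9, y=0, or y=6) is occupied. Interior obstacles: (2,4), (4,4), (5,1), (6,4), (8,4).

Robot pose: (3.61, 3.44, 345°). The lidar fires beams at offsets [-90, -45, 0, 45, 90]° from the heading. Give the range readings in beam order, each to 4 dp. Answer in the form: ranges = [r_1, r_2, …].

beam 1: φ=-90°, α=255°
  direction (-0.2588, -0.9659); cell (3,3); t to first gridline: x 2.3569, y 0.4555 (then +3.8637 / +1.0353)
    (3,2) via y @ 0.4555
    (3,1) via y @ 1.4908
    (2,1) via x @ 2.3569
    (2,0) via y @ 2.5261  # hit
  → r_1 = 2.5261
beam 2: φ=-45°, α=300°
  direction (0.5000, -0.8660); cell (3,3); t to first gridline: x 0.7800, y 0.5081 (then +2.0000 / +1.1547)
    (3,2) via y @ 0.5081
    (4,2) via x @ 0.7800
    (4,1) via y @ 1.6628
    (5,1) via x @ 2.7800  # hit
  → r_2 = 2.7800
beam 3: φ=0°, α=345°
  direction (0.9659, -0.2588); cell (3,3); t to first gridline: x 0.4038, y 1.7000 (then +1.0353 / +3.8637)
    (4,3) via x @ 0.4038
    (5,3) via x @ 1.4390
    (5,2) via y @ 1.7000
    (6,2) via x @ 2.4743
    (7,2) via x @ 3.5096
    (8,2) via x @ 4.5449
    (8,1) via y @ 5.5637
    (9,1) via x @ 5.5801  # hit
  → r_3 = 5.5801
beam 4: φ=45°, α=30°
  direction (0.8660, 0.5000); cell (3,3); t to first gridline: x 0.4503, y 1.1200 (then +1.1547 / +2.0000)
    (4,3) via x @ 0.4503
    (4,4) via y @ 1.1200  # hit
  → r_4 = 1.1200
beam 5: φ=90°, α=75°
  direction (0.2588, 0.9659); cell (3,3); t to first gridline: x 1.5068, y 0.5798 (then +3.8637 / +1.0353)
    (3,4) via y @ 0.5798
    (4,4) via x @ 1.5068  # hit
  → r_5 = 1.5068

ranges = [2.5261, 2.7800, 5.5801, 1.1200, 1.5068]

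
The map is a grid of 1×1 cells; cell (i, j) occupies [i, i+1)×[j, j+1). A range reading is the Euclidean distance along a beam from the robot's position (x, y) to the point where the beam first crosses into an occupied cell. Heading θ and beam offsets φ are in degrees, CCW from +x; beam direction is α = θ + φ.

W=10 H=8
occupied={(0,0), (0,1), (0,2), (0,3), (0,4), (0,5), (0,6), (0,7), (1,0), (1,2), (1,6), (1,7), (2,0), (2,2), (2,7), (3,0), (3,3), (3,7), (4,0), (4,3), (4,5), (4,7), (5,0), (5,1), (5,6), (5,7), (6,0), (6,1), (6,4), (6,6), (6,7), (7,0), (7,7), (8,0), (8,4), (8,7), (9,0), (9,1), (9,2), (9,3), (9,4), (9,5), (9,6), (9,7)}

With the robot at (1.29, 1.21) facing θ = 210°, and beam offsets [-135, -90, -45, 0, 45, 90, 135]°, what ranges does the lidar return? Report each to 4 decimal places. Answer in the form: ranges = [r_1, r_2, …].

ranges = [0.8179, 0.5800, 0.3002, 0.3349, 0.2174, 0.2425, 0.8114]

beam 1: φ=-135°, α=75°
  cosα=0.2588 sinα=0.9659 | (1,1) | tMaxX 2.7432 tMaxY 0.8179 | tΔX 3.8637 tΔY 1.0353
    t=0.8179 [y] (1,2) — stop
  → r_1 = 0.8179
beam 2: φ=-90°, α=120°
  cosα=-0.5000 sinα=0.8660 | (1,1) | tMaxX 0.5800 tMaxY 0.9122 | tΔX 2.0000 tΔY 1.1547
    t=0.5800 [x] (0,1) — stop
  → r_2 = 0.5800
beam 3: φ=-45°, α=165°
  cosα=-0.9659 sinα=0.2588 | (1,1) | tMaxX 0.3002 tMaxY 3.0523 | tΔX 1.0353 tΔY 3.8637
    t=0.3002 [x] (0,1) — stop
  → r_3 = 0.3002
beam 4: φ=0°, α=210°
  cosα=-0.8660 sinα=-0.5000 | (1,1) | tMaxX 0.3349 tMaxY 0.4200 | tΔX 1.1547 tΔY 2.0000
    t=0.3349 [x] (0,1) — stop
  → r_4 = 0.3349
beam 5: φ=45°, α=255°
  cosα=-0.2588 sinα=-0.9659 | (1,1) | tMaxX 1.1205 tMaxY 0.2174 | tΔX 3.8637 tΔY 1.0353
    t=0.2174 [y] (1,0) — stop
  → r_5 = 0.2174
beam 6: φ=90°, α=300°
  cosα=0.5000 sinα=-0.8660 | (1,1) | tMaxX 1.4200 tMaxY 0.2425 | tΔX 2.0000 tΔY 1.1547
    t=0.2425 [y] (1,0) — stop
  → r_6 = 0.2425
beam 7: φ=135°, α=345°
  cosα=0.9659 sinα=-0.2588 | (1,1) | tMaxX 0.7350 tMaxY 0.8114 | tΔX 1.0353 tΔY 3.8637
    t=0.7350 [x] (2,1)
    t=0.8114 [y] (2,0) — stop
  → r_7 = 0.8114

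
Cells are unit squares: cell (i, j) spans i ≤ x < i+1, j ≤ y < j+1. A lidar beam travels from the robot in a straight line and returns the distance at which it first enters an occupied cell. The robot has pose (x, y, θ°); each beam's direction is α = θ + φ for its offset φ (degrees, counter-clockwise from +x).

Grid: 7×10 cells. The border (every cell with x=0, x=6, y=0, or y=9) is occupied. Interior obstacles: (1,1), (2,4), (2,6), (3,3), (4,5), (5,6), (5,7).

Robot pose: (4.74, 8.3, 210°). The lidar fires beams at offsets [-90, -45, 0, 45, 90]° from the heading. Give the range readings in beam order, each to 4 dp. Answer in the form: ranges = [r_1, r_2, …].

beam 1: φ=-90°, α=120°
  cosα=-0.5000 sinα=0.8660 | (4,8) | tMaxX 1.4800 tMaxY 0.8083 | tΔX 2.0000 tΔY 1.1547
    t=0.8083 [y] (4,9) — stop
  → r_1 = 0.8083
beam 2: φ=-45°, α=165°
  cosα=-0.9659 sinα=0.2588 | (4,8) | tMaxX 0.7661 tMaxY 2.7046 | tΔX 1.0353 tΔY 3.8637
    t=0.7661 [x] (3,8)
    t=1.8014 [x] (2,8)
    t=2.7046 [y] (2,9) — stop
  → r_2 = 2.7046
beam 3: φ=0°, α=210°
  cosα=-0.8660 sinα=-0.5000 | (4,8) | tMaxX 0.8545 tMaxY 0.6000 | tΔX 1.1547 tΔY 2.0000
    t=0.6000 [y] (4,7)
    t=0.8545 [x] (3,7)
    t=2.0092 [x] (2,7)
    t=2.6000 [y] (2,6) — stop
  → r_3 = 2.6000
beam 4: φ=45°, α=255°
  cosα=-0.2588 sinα=-0.9659 | (4,8) | tMaxX 2.8591 tMaxY 0.3106 | tΔX 3.8637 tΔY 1.0353
    t=0.3106 [y] (4,7)
    t=1.3459 [y] (4,6)
    t=2.3811 [y] (4,5) — stop
  → r_4 = 2.3811
beam 5: φ=90°, α=300°
  cosα=0.5000 sinα=-0.8660 | (4,8) | tMaxX 0.5200 tMaxY 0.3464 | tΔX 2.0000 tΔY 1.1547
    t=0.3464 [y] (4,7)
    t=0.5200 [x] (5,7) — stop
  → r_5 = 0.5200

ranges = [0.8083, 2.7046, 2.6000, 2.3811, 0.5200]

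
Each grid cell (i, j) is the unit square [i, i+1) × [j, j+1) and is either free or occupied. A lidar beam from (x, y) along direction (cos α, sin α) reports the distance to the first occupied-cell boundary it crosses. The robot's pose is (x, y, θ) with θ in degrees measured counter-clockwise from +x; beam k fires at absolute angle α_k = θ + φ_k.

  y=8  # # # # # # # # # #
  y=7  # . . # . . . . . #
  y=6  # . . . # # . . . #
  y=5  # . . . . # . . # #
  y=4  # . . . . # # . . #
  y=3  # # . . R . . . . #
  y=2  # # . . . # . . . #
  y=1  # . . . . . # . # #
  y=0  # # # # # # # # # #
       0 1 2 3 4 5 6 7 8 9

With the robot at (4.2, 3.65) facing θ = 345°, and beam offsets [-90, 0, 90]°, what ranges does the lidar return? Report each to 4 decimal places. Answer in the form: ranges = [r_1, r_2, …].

ranges = [2.7435, 4.9693, 2.4329]

beam 1: φ=-90°, α=255°
  d=(-0.2588,-0.9659)  start (4,3)  tX=0.7727 tY=0.6729  stride 1/|dx|=3.8637 1/|dy|=1.0353
    cross y-line → (4,2), t=0.6729
    cross x-line → (3,2), t=0.7727
    cross y-line → (3,1), t=1.7082
    cross y-line → (3,0), t=2.7435 (wall)
  → r_1 = 2.7435
beam 2: φ=0°, α=345°
  d=(0.9659,-0.2588)  start (4,3)  tX=0.8282 tY=2.5114  stride 1/|dx|=1.0353 1/|dy|=3.8637
    cross x-line → (5,3), t=0.8282
    cross x-line → (6,3), t=1.8635
    cross y-line → (6,2), t=2.5114
    cross x-line → (7,2), t=2.8988
    cross x-line → (8,2), t=3.9340
    cross x-line → (9,2), t=4.9693 (wall)
  → r_2 = 4.9693
beam 3: φ=90°, α=75°
  d=(0.2588,0.9659)  start (4,3)  tX=3.0910 tY=0.3623  stride 1/|dx|=3.8637 1/|dy|=1.0353
    cross y-line → (4,4), t=0.3623
    cross y-line → (4,5), t=1.3976
    cross y-line → (4,6), t=2.4329 (wall)
  → r_3 = 2.4329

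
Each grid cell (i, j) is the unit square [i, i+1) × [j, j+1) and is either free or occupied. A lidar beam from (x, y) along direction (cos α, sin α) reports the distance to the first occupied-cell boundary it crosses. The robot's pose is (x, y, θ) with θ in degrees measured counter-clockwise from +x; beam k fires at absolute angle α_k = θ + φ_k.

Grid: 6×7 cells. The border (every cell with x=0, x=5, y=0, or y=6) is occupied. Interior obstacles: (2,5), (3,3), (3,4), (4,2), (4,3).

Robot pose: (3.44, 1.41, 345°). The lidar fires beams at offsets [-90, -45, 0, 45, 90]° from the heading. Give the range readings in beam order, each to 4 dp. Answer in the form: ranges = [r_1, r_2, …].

beam 1: φ=-90°, α=255°
  cosα=-0.2588 sinα=-0.9659 | (3,1) | tMaxX 1.7000 tMaxY 0.4245 | tΔX 3.8637 tΔY 1.0353
    t=0.4245 [y] (3,0) — stop
  → r_1 = 0.4245
beam 2: φ=-45°, α=300°
  cosα=0.5000 sinα=-0.8660 | (3,1) | tMaxX 1.1200 tMaxY 0.4734 | tΔX 2.0000 tΔY 1.1547
    t=0.4734 [y] (3,0) — stop
  → r_2 = 0.4734
beam 3: φ=0°, α=345°
  cosα=0.9659 sinα=-0.2588 | (3,1) | tMaxX 0.5798 tMaxY 1.5841 | tΔX 1.0353 tΔY 3.8637
    t=0.5798 [x] (4,1)
    t=1.5841 [y] (4,0) — stop
  → r_3 = 1.5841
beam 4: φ=45°, α=30°
  cosα=0.8660 sinα=0.5000 | (3,1) | tMaxX 0.6466 tMaxY 1.1800 | tΔX 1.1547 tΔY 2.0000
    t=0.6466 [x] (4,1)
    t=1.1800 [y] (4,2) — stop
  → r_4 = 1.1800
beam 5: φ=90°, α=75°
  cosα=0.2588 sinα=0.9659 | (3,1) | tMaxX 2.1637 tMaxY 0.6108 | tΔX 3.8637 tΔY 1.0353
    t=0.6108 [y] (3,2)
    t=1.6461 [y] (3,3) — stop
  → r_5 = 1.6461

ranges = [0.4245, 0.4734, 1.5841, 1.1800, 1.6461]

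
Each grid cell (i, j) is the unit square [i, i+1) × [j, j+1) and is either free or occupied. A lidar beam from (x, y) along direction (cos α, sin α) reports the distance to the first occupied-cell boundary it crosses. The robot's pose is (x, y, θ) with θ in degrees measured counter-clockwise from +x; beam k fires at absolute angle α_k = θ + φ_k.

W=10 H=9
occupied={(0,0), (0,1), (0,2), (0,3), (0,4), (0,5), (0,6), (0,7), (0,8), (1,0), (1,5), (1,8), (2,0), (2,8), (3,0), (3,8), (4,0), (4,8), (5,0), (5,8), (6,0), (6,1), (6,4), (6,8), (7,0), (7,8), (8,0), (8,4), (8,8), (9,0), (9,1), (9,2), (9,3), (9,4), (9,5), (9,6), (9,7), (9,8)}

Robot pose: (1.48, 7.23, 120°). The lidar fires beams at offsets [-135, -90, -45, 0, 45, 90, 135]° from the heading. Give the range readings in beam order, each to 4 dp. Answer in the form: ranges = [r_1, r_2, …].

beam 1: φ=-135°, α=345°
  d=(0.9659,-0.2588)  start (1,7)  tX=0.5383 tY=0.8887  stride 1/|dx|=1.0353 1/|dy|=3.8637
    cross x-line → (2,7), t=0.5383
    cross y-line → (2,6), t=0.8887
    cross x-line → (3,6), t=1.5736
    cross x-line → (4,6), t=2.6089
    cross x-line → (5,6), t=3.6442
    cross x-line → (6,6), t=4.6794
    cross y-line → (6,5), t=4.7524
    cross x-line → (7,5), t=5.7147
    cross x-line → (8,5), t=6.7500
    cross x-line → (9,5), t=7.7853 (wall)
  → r_1 = 7.7853
beam 2: φ=-90°, α=30°
  d=(0.8660,0.5000)  start (1,7)  tX=0.6004 tY=1.5400  stride 1/|dx|=1.1547 1/|dy|=2.0000
    cross x-line → (2,7), t=0.6004
    cross y-line → (2,8), t=1.5400 (wall)
  → r_2 = 1.5400
beam 3: φ=-45°, α=75°
  d=(0.2588,0.9659)  start (1,7)  tX=2.0091 tY=0.7972  stride 1/|dx|=3.8637 1/|dy|=1.0353
    cross y-line → (1,8), t=0.7972 (wall)
  → r_3 = 0.7972
beam 4: φ=0°, α=120°
  d=(-0.5000,0.8660)  start (1,7)  tX=0.9600 tY=0.8891  stride 1/|dx|=2.0000 1/|dy|=1.1547
    cross y-line → (1,8), t=0.8891 (wall)
  → r_4 = 0.8891
beam 5: φ=45°, α=165°
  d=(-0.9659,0.2588)  start (1,7)  tX=0.4969 tY=2.9751  stride 1/|dx|=1.0353 1/|dy|=3.8637
    cross x-line → (0,7), t=0.4969 (wall)
  → r_5 = 0.4969
beam 6: φ=90°, α=210°
  d=(-0.8660,-0.5000)  start (1,7)  tX=0.5543 tY=0.4600  stride 1/|dx|=1.1547 1/|dy|=2.0000
    cross y-line → (1,6), t=0.4600
    cross x-line → (0,6), t=0.5543 (wall)
  → r_6 = 0.5543
beam 7: φ=135°, α=255°
  d=(-0.2588,-0.9659)  start (1,7)  tX=1.8546 tY=0.2381  stride 1/|dx|=3.8637 1/|dy|=1.0353
    cross y-line → (1,6), t=0.2381
    cross y-line → (1,5), t=1.2734 (wall)
  → r_7 = 1.2734

ranges = [7.7853, 1.5400, 0.7972, 0.8891, 0.4969, 0.5543, 1.2734]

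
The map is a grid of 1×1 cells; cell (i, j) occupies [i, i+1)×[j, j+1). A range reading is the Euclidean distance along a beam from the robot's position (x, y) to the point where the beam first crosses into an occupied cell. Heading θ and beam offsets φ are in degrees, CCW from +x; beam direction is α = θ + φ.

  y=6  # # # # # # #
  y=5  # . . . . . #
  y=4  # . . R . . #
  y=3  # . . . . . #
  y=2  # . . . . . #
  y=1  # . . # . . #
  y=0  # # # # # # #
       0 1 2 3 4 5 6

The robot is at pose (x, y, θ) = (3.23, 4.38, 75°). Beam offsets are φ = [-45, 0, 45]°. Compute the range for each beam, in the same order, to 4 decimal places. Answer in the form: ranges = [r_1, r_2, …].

beam 1: φ=-45°, α=30°
  cosα=0.8660 sinα=0.5000 | (3,4) | tMaxX 0.8891 tMaxY 1.2400 | tΔX 1.1547 tΔY 2.0000
    t=0.8891 [x] (4,4)
    t=1.2400 [y] (4,5)
    t=2.0438 [x] (5,5)
    t=3.1985 [x] (6,5) — stop
  → r_1 = 3.1985
beam 2: φ=0°, α=75°
  cosα=0.2588 sinα=0.9659 | (3,4) | tMaxX 2.9751 tMaxY 0.6419 | tΔX 3.8637 tΔY 1.0353
    t=0.6419 [y] (3,5)
    t=1.6771 [y] (3,6) — stop
  → r_2 = 1.6771
beam 3: φ=45°, α=120°
  cosα=-0.5000 sinα=0.8660 | (3,4) | tMaxX 0.4600 tMaxY 0.7159 | tΔX 2.0000 tΔY 1.1547
    t=0.4600 [x] (2,4)
    t=0.7159 [y] (2,5)
    t=1.8706 [y] (2,6) — stop
  → r_3 = 1.8706

ranges = [3.1985, 1.6771, 1.8706]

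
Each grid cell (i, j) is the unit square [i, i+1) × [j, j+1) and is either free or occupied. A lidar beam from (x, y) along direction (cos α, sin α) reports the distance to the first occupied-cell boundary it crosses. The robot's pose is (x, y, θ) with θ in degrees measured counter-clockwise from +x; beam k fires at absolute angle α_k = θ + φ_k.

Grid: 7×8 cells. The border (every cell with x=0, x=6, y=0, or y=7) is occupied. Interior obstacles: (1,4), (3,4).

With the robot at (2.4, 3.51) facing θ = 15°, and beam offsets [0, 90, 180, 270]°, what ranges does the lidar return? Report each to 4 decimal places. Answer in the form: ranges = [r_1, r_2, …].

beam 1: φ=0°, α=15°
  direction (0.9659, 0.2588); cell (2,3); t to first gridline: x 0.6212, y 1.8932 (then +1.0353 / +3.8637)
    (3,3) via x @ 0.6212
    (4,3) via x @ 1.6564
    (4,4) via y @ 1.8932
    (5,4) via x @ 2.6917
    (6,4) via x @ 3.7270  # hit
  → r_1 = 3.7270
beam 2: φ=90°, α=105°
  direction (-0.2588, 0.9659); cell (2,3); t to first gridline: x 1.5455, y 0.5073 (then +3.8637 / +1.0353)
    (2,4) via y @ 0.5073
    (2,5) via y @ 1.5426
    (1,5) via x @ 1.5455
    (1,6) via y @ 2.5778
    (1,7) via y @ 3.6131  # hit
  → r_2 = 3.6131
beam 3: φ=180°, α=195°
  direction (-0.9659, -0.2588); cell (2,3); t to first gridline: x 0.4141, y 1.9705 (then +1.0353 / +3.8637)
    (1,3) via x @ 0.4141
    (0,3) via x @ 1.4494  # hit
  → r_3 = 1.4494
beam 4: φ=270°, α=285°
  direction (0.2588, -0.9659); cell (2,3); t to first gridline: x 2.3182, y 0.5280 (then +3.8637 / +1.0353)
    (2,2) via y @ 0.5280
    (2,1) via y @ 1.5633
    (3,1) via x @ 2.3182
    (3,0) via y @ 2.5985  # hit
  → r_4 = 2.5985

ranges = [3.7270, 3.6131, 1.4494, 2.5985]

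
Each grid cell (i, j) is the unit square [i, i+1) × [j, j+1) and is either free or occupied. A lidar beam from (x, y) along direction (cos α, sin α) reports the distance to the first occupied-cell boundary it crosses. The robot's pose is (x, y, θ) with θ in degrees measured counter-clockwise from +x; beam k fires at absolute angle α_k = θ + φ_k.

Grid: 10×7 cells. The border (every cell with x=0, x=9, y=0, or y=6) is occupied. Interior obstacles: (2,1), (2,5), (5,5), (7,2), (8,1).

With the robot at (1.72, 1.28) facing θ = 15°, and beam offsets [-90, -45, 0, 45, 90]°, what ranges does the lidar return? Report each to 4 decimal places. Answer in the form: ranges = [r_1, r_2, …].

ranges = [0.2899, 0.3233, 0.2899, 0.5600, 2.7819]

beam 1: φ=-90°, α=285°
  dir = (cos 285°, sin 285°) = (0.2588, -0.9659); from cell (1,1)
  next x-line at t=1.0818, next y-line at t=0.2899; Δt_x=3.8637, Δt_y=1.0353
    y: enter (1,0) at t=0.2899 ← occupied
  → r_1 = 0.2899
beam 2: φ=-45°, α=330°
  dir = (cos 330°, sin 330°) = (0.8660, -0.5000); from cell (1,1)
  next x-line at t=0.3233, next y-line at t=0.5600; Δt_x=1.1547, Δt_y=2.0000
    x: enter (2,1) at t=0.3233 ← occupied
  → r_2 = 0.3233
beam 3: φ=0°, α=15°
  dir = (cos 15°, sin 15°) = (0.9659, 0.2588); from cell (1,1)
  next x-line at t=0.2899, next y-line at t=2.7819; Δt_x=1.0353, Δt_y=3.8637
    x: enter (2,1) at t=0.2899 ← occupied
  → r_3 = 0.2899
beam 4: φ=45°, α=60°
  dir = (cos 60°, sin 60°) = (0.5000, 0.8660); from cell (1,1)
  next x-line at t=0.5600, next y-line at t=0.8314; Δt_x=2.0000, Δt_y=1.1547
    x: enter (2,1) at t=0.5600 ← occupied
  → r_4 = 0.5600
beam 5: φ=90°, α=105°
  dir = (cos 105°, sin 105°) = (-0.2588, 0.9659); from cell (1,1)
  next x-line at t=2.7819, next y-line at t=0.7454; Δt_x=3.8637, Δt_y=1.0353
    y: enter (1,2) at t=0.7454
    y: enter (1,3) at t=1.7807
    x: enter (0,3) at t=2.7819 ← occupied
  → r_5 = 2.7819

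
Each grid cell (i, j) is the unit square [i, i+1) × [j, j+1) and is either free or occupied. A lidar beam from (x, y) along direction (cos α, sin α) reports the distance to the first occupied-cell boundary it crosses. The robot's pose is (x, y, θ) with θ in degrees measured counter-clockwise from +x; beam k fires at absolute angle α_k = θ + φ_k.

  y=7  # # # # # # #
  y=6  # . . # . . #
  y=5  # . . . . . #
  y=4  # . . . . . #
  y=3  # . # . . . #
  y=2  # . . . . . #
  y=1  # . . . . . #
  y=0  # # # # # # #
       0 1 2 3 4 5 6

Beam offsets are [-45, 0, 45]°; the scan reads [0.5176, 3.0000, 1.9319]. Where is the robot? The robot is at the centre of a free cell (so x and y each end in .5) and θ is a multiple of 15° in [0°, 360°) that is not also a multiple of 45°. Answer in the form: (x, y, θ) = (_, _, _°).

The pose lattice has 28·16 = 448 candidates. Test each by forward raycasting.
  (4.5, 6.5, 105°): beam 1 = 0.5774 ≠ 0.5176 ✗
  (5.5, 6.5, 345°): beam 1 = 1.0000 ≠ 0.5176 ✗
  (1.5, 3.5, 195°): beam 1 = 0.5774 ≠ 0.5176 ✗
  …
  (1.5, 3.5, 60°): r_1=0.5176, r_2=3.0000, r_3=1.9319 — all match ✓
Only this pose fits every beam.

(x, y, θ) = (1.5, 3.5, 60°)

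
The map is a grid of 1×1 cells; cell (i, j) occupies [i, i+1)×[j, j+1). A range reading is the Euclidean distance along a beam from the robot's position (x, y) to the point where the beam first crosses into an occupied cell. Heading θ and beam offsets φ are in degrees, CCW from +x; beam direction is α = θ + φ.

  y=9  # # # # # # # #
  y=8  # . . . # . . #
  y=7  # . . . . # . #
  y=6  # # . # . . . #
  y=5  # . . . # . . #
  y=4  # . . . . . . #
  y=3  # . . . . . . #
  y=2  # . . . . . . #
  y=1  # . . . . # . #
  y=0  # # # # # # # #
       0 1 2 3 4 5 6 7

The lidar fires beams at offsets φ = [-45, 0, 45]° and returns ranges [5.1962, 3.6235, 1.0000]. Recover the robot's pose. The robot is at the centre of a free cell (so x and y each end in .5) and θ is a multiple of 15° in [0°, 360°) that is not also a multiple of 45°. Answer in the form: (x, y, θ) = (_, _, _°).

Enumerate (i+0.5, j+0.5, θ) over the 42 free cells and 16 admissible headings. For each, cast all 3 beams and compare to the given ranges.
  (2.5, 8.5, 105°): beam 1 = 0.5774 ≠ 5.1962 ✗
  (5.5, 6.5, 285°): beam 1 = 1.0000 ≠ 5.1962 ✗
  (5.5, 3.5, 255°): beam 1 = 5.0000 ≠ 5.1962 ✗
  …
  (4.5, 1.5, 165°): r_1=5.1962, r_2=3.6235, r_3=1.0000 — all match ✓
No second candidate reproduces the full scan.

(x, y, θ) = (4.5, 1.5, 165°)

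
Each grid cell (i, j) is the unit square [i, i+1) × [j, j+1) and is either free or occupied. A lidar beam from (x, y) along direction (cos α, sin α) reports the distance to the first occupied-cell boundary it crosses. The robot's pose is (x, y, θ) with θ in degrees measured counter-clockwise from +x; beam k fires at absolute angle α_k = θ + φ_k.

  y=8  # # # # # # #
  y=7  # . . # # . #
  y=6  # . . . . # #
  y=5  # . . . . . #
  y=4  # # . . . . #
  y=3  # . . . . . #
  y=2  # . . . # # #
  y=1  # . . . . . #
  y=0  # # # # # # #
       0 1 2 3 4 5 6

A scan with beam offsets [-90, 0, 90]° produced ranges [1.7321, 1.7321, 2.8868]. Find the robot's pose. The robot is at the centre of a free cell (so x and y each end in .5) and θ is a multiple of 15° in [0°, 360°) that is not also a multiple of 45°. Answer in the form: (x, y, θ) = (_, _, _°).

(x, y, θ) = (4.5, 4.5, 30°)

Enumerate (i+0.5, j+0.5, θ) over the 29 free cells and 16 admissible headings. For each, cast all 3 beams and compare to the given ranges.
  (1.5, 5.5, 165°): beam 1 = 2.5882 ≠ 1.7321 ✗
  (2.5, 4.5, 15°): beam 1 = 3.6235 ≠ 1.7321 ✗
  (5.5, 5.5, 240°): beam 1 = 5.0000 ≠ 1.7321 ✗
  …
  (4.5, 4.5, 30°): r_1=1.7321, r_2=1.7321, r_3=2.8868 — all match ✓
No second candidate reproduces the full scan.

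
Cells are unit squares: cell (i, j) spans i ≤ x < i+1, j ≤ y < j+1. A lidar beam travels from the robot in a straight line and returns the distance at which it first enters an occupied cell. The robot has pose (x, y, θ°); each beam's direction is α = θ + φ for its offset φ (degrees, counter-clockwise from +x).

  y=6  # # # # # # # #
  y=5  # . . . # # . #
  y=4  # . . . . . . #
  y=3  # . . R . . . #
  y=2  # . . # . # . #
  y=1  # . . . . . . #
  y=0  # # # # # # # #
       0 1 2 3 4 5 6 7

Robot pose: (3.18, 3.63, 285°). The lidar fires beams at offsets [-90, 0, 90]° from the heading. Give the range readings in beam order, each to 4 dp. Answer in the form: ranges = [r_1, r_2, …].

ranges = [2.2569, 0.6522, 3.9548]

beam 1: φ=-90°, α=195°
  direction (-0.9659, -0.2588); cell (3,3); t to first gridline: x 0.1863, y 2.4341 (then +1.0353 / +3.8637)
    (2,3) via x @ 0.1863
    (1,3) via x @ 1.2216
    (0,3) via x @ 2.2569  # hit
  → r_1 = 2.2569
beam 2: φ=0°, α=285°
  direction (0.2588, -0.9659); cell (3,3); t to first gridline: x 3.1682, y 0.6522 (then +3.8637 / +1.0353)
    (3,2) via y @ 0.6522  # hit
  → r_2 = 0.6522
beam 3: φ=90°, α=15°
  direction (0.9659, 0.2588); cell (3,3); t to first gridline: x 0.8489, y 1.4296 (then +1.0353 / +3.8637)
    (4,3) via x @ 0.8489
    (4,4) via y @ 1.4296
    (5,4) via x @ 1.8842
    (6,4) via x @ 2.9195
    (7,4) via x @ 3.9548  # hit
  → r_3 = 3.9548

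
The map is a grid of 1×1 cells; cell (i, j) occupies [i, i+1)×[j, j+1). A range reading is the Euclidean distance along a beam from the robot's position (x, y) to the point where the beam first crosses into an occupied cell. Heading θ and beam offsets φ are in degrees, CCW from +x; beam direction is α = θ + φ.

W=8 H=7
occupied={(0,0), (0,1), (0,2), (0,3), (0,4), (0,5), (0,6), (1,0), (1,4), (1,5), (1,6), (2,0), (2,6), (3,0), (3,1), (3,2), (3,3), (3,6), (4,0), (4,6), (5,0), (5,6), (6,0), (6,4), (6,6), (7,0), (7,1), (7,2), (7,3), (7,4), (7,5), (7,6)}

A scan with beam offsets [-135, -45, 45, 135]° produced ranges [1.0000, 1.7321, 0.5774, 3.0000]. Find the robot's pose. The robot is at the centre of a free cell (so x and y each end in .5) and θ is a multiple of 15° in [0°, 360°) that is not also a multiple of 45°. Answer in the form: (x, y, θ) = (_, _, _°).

(x, y, θ) = (2.5, 4.5, 105°)

The pose lattice has 24·16 = 384 candidates. Test each by forward raycasting.
  (2.5, 1.5, 300°): beam 1 = 1.5529 ≠ 1.0000 ✗
  (1.5, 3.5, 120°): beam 1 = 1.5529 ≠ 1.0000 ✗
  (6.5, 2.5, 120°): beam 1 = 0.5176 ≠ 1.0000 ✗
  …
  (2.5, 4.5, 105°): r_1=1.0000, r_2=1.7321, r_3=0.5774, r_4=3.0000 — all match ✓
Only this pose fits every beam.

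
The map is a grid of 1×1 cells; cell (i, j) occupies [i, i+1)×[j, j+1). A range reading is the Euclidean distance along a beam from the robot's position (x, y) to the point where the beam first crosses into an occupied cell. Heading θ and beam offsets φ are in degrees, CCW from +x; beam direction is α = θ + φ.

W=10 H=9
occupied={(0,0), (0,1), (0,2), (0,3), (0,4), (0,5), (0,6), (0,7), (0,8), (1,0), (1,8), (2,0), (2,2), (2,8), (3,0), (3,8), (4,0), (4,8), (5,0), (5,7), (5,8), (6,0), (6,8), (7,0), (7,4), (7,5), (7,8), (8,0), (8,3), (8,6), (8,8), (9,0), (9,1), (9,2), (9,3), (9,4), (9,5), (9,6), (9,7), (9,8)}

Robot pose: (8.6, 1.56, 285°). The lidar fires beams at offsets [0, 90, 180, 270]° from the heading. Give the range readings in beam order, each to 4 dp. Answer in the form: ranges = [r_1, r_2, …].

ranges = [0.5798, 0.4141, 1.4908, 2.1637]

beam 1: φ=0°, α=285°
  direction (0.2588, -0.9659); cell (8,1); t to first gridline: x 1.5455, y 0.5798 (then +3.8637 / +1.0353)
    (8,0) via y @ 0.5798  # hit
  → r_1 = 0.5798
beam 2: φ=90°, α=15°
  direction (0.9659, 0.2588); cell (8,1); t to first gridline: x 0.4141, y 1.7000 (then +1.0353 / +3.8637)
    (9,1) via x @ 0.4141  # hit
  → r_2 = 0.4141
beam 3: φ=180°, α=105°
  direction (-0.2588, 0.9659); cell (8,1); t to first gridline: x 2.3182, y 0.4555 (then +3.8637 / +1.0353)
    (8,2) via y @ 0.4555
    (8,3) via y @ 1.4908  # hit
  → r_3 = 1.4908
beam 4: φ=270°, α=195°
  direction (-0.9659, -0.2588); cell (8,1); t to first gridline: x 0.6212, y 2.1637 (then +1.0353 / +3.8637)
    (7,1) via x @ 0.6212
    (6,1) via x @ 1.6564
    (6,0) via y @ 2.1637  # hit
  → r_4 = 2.1637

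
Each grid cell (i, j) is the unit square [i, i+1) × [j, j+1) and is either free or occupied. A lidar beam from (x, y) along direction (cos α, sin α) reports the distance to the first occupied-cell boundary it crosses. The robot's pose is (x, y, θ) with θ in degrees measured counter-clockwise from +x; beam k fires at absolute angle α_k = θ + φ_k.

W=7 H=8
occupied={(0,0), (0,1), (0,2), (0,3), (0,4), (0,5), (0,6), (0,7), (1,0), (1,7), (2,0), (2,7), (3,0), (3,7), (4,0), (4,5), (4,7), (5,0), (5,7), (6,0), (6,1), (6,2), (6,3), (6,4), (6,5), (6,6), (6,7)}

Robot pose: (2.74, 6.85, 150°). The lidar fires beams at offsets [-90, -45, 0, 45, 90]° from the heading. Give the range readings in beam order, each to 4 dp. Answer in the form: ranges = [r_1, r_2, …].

beam 1: φ=-90°, α=60°
  cosα=0.5000 sinα=0.8660 | (2,6) | tMaxX 0.5200 tMaxY 0.1732 | tΔX 2.0000 tΔY 1.1547
    t=0.1732 [y] (2,7) — stop
  → r_1 = 0.1732
beam 2: φ=-45°, α=105°
  cosα=-0.2588 sinα=0.9659 | (2,6) | tMaxX 2.8591 tMaxY 0.1553 | tΔX 3.8637 tΔY 1.0353
    t=0.1553 [y] (2,7) — stop
  → r_2 = 0.1553
beam 3: φ=0°, α=150°
  cosα=-0.8660 sinα=0.5000 | (2,6) | tMaxX 0.8545 tMaxY 0.3000 | tΔX 1.1547 tΔY 2.0000
    t=0.3000 [y] (2,7) — stop
  → r_3 = 0.3000
beam 4: φ=45°, α=195°
  cosα=-0.9659 sinα=-0.2588 | (2,6) | tMaxX 0.7661 tMaxY 3.2841 | tΔX 1.0353 tΔY 3.8637
    t=0.7661 [x] (1,6)
    t=1.8014 [x] (0,6) — stop
  → r_4 = 1.8014
beam 5: φ=90°, α=240°
  cosα=-0.5000 sinα=-0.8660 | (2,6) | tMaxX 1.4800 tMaxY 0.9815 | tΔX 2.0000 tΔY 1.1547
    t=0.9815 [y] (2,5)
    t=1.4800 [x] (1,5)
    t=2.1362 [y] (1,4)
    t=3.2909 [y] (1,3)
    t=3.4800 [x] (0,3) — stop
  → r_5 = 3.4800

ranges = [0.1732, 0.1553, 0.3000, 1.8014, 3.4800]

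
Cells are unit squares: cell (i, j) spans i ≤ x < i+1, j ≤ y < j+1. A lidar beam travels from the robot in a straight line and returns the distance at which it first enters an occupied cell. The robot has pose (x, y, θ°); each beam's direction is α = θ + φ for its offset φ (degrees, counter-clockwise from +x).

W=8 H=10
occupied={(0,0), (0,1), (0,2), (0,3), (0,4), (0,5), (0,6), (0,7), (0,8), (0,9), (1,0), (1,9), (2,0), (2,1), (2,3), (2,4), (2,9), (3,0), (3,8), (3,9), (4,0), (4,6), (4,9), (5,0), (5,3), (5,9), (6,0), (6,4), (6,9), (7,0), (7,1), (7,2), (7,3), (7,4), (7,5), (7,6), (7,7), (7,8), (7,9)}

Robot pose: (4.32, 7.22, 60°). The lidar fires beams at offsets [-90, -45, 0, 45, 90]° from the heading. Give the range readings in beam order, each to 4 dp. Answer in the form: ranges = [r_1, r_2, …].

beam 1: φ=-90°, α=330°
  cosα=0.8660 sinα=-0.5000 | (4,7) | tMaxX 0.7852 tMaxY 0.4400 | tΔX 1.1547 tΔY 2.0000
    t=0.4400 [y] (4,6) — stop
  → r_1 = 0.4400
beam 2: φ=-45°, α=15°
  cosα=0.9659 sinα=0.2588 | (4,7) | tMaxX 0.7040 tMaxY 3.0137 | tΔX 1.0353 tΔY 3.8637
    t=0.7040 [x] (5,7)
    t=1.7393 [x] (6,7)
    t=2.7745 [x] (7,7) — stop
  → r_2 = 2.7745
beam 3: φ=0°, α=60°
  cosα=0.5000 sinα=0.8660 | (4,7) | tMaxX 1.3600 tMaxY 0.9007 | tΔX 2.0000 tΔY 1.1547
    t=0.9007 [y] (4,8)
    t=1.3600 [x] (5,8)
    t=2.0554 [y] (5,9) — stop
  → r_3 = 2.0554
beam 4: φ=45°, α=105°
  cosα=-0.2588 sinα=0.9659 | (4,7) | tMaxX 1.2364 tMaxY 0.8075 | tΔX 3.8637 tΔY 1.0353
    t=0.8075 [y] (4,8)
    t=1.2364 [x] (3,8) — stop
  → r_4 = 1.2364
beam 5: φ=90°, α=150°
  cosα=-0.8660 sinα=0.5000 | (4,7) | tMaxX 0.3695 tMaxY 1.5600 | tΔX 1.1547 tΔY 2.0000
    t=0.3695 [x] (3,7)
    t=1.5242 [x] (2,7)
    t=1.5600 [y] (2,8)
    t=2.6789 [x] (1,8)
    t=3.5600 [y] (1,9) — stop
  → r_5 = 3.5600

ranges = [0.4400, 2.7745, 2.0554, 1.2364, 3.5600]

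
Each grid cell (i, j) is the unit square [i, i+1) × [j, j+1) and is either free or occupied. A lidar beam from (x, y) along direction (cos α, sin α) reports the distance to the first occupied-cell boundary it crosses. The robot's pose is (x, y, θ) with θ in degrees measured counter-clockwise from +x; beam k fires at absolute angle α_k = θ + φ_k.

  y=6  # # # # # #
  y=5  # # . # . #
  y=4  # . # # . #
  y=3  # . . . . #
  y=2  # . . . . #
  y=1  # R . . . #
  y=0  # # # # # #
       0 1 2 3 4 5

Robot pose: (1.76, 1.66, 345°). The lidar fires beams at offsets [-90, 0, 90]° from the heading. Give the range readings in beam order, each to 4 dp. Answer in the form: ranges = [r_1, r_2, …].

ranges = [0.6833, 2.5500, 2.4225]

beam 1: φ=-90°, α=255°
  cosα=-0.2588 sinα=-0.9659 | (1,1) | tMaxX 2.9364 tMaxY 0.6833 | tΔX 3.8637 tΔY 1.0353
    t=0.6833 [y] (1,0) — stop
  → r_1 = 0.6833
beam 2: φ=0°, α=345°
  cosα=0.9659 sinα=-0.2588 | (1,1) | tMaxX 0.2485 tMaxY 2.5500 | tΔX 1.0353 tΔY 3.8637
    t=0.2485 [x] (2,1)
    t=1.2837 [x] (3,1)
    t=2.3190 [x] (4,1)
    t=2.5500 [y] (4,0) — stop
  → r_2 = 2.5500
beam 3: φ=90°, α=75°
  cosα=0.2588 sinα=0.9659 | (1,1) | tMaxX 0.9273 tMaxY 0.3520 | tΔX 3.8637 tΔY 1.0353
    t=0.3520 [y] (1,2)
    t=0.9273 [x] (2,2)
    t=1.3873 [y] (2,3)
    t=2.4225 [y] (2,4) — stop
  → r_3 = 2.4225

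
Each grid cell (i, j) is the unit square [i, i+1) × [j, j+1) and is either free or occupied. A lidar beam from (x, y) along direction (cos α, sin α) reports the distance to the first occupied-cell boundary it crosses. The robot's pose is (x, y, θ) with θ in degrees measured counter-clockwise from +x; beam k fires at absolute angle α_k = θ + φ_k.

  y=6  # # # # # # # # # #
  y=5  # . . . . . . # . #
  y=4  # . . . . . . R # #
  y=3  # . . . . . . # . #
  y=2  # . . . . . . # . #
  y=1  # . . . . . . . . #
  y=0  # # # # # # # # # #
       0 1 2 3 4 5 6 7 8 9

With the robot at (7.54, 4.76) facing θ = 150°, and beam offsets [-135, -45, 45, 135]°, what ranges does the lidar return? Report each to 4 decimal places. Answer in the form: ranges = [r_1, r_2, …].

ranges = [0.4762, 0.2485, 6.7707, 0.7868]

beam 1: φ=-135°, α=15°
  dir = (cos 15°, sin 15°) = (0.9659, 0.2588); from cell (7,4)
  next x-line at t=0.4762, next y-line at t=0.9273; Δt_x=1.0353, Δt_y=3.8637
    x: enter (8,4) at t=0.4762 ← occupied
  → r_1 = 0.4762
beam 2: φ=-45°, α=105°
  dir = (cos 105°, sin 105°) = (-0.2588, 0.9659); from cell (7,4)
  next x-line at t=2.0864, next y-line at t=0.2485; Δt_x=3.8637, Δt_y=1.0353
    y: enter (7,5) at t=0.2485 ← occupied
  → r_2 = 0.2485
beam 3: φ=45°, α=195°
  dir = (cos 195°, sin 195°) = (-0.9659, -0.2588); from cell (7,4)
  next x-line at t=0.5590, next y-line at t=2.9364; Δt_x=1.0353, Δt_y=3.8637
    x: enter (6,4) at t=0.5590
    x: enter (5,4) at t=1.5943
    x: enter (4,4) at t=2.6296
    y: enter (4,3) at t=2.9364
    x: enter (3,3) at t=3.6649
    x: enter (2,3) at t=4.7002
    x: enter (1,3) at t=5.7354
    x: enter (0,3) at t=6.7707 ← occupied
  → r_3 = 6.7707
beam 4: φ=135°, α=285°
  dir = (cos 285°, sin 285°) = (0.2588, -0.9659); from cell (7,4)
  next x-line at t=1.7773, next y-line at t=0.7868; Δt_x=3.8637, Δt_y=1.0353
    y: enter (7,3) at t=0.7868 ← occupied
  → r_4 = 0.7868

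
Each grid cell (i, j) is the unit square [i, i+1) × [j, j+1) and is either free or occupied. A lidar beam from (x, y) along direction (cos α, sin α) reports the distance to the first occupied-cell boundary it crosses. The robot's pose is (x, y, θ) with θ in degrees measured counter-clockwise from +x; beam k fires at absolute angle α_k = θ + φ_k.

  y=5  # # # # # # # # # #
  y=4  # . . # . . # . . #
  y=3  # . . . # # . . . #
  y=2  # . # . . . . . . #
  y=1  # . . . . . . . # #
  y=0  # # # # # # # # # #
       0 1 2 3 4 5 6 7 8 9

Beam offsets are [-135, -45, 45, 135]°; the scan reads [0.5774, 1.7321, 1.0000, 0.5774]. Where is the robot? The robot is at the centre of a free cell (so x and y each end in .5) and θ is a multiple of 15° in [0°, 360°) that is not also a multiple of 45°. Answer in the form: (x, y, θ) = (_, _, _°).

(x, y, θ) = (1.5, 4.5, 345°)

Enumerate (i+0.5, j+0.5, θ) over the 26 free cells and 16 admissible headings. For each, cast all 4 beams and compare to the given ranges.
  (4.5, 1.5, 195°): beam 1 = 1.7321 ≠ 0.5774 ✗
  (8.5, 2.5, 330°): beam 1 = 5.7956 ≠ 0.5774 ✗
  (8.5, 4.5, 105°): beam 2 = 0.5774 ≠ 1.7321 ✗
  (1.5, 2.5, 240°): beam 1 = 1.9319 ≠ 0.5774 ✗
  (6.5, 1.5, 195°): beam 1 = 4.0415 ≠ 0.5774 ✗
  …
  (1.5, 4.5, 345°): r_1=0.5774, r_2=1.7321, r_3=1.0000, r_4=0.5774 — all match ✓
No second candidate reproduces the full scan.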